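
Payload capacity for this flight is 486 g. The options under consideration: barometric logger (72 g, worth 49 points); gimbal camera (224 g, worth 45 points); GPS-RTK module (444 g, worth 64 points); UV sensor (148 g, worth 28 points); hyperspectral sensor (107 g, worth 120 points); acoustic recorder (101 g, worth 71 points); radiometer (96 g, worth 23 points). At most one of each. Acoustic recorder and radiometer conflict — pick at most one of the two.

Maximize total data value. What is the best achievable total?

268

Taking barometric logger + UV sensor + hyperspectral sensor + acoustic recorder: 428 g used, 268 in data value.
That's the maximum — no feasible swap from here does better than 268.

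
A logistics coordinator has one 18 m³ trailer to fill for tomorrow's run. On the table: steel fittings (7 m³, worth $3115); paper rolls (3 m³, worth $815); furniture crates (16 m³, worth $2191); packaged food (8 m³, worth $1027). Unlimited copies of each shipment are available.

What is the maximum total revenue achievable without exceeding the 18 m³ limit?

7045

Best packing: 2×steel fittings + paper rolls — 17 m³, 7045 total.
Nothing else within 18 m³ beats 7045.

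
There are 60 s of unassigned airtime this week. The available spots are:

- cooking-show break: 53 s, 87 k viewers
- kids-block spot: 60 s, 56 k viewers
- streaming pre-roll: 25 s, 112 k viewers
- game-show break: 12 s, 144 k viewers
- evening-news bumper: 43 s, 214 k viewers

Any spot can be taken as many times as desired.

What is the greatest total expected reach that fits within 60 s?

By expected reach per s: game-show break 12.00, evening-news bumper 4.98, streaming pre-roll 4.48, cooking-show break 1.64 lead.
Best packing: 5×game-show break — 60 s, 720 total.

720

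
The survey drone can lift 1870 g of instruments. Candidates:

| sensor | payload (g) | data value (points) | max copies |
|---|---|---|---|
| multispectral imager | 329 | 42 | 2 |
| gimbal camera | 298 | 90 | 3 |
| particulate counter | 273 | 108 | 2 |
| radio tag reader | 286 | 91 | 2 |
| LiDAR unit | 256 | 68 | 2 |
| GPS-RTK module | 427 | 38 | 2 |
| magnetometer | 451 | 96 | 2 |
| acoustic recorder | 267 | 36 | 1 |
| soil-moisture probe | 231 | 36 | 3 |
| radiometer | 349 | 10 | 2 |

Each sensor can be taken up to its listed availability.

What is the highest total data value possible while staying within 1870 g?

584

Ranking by ratio (data value/g): particulate counter 0.40, radio tag reader 0.32, gimbal camera 0.30, LiDAR unit 0.27.
Filling by ratio: 2×gimbal camera + 2×particulate counter + 2×radio tag reader for 578, with 156 g left unused.
The 298 g tied up in gimbal camera is better spent on magnetometer — total rises to 584 (1867 g).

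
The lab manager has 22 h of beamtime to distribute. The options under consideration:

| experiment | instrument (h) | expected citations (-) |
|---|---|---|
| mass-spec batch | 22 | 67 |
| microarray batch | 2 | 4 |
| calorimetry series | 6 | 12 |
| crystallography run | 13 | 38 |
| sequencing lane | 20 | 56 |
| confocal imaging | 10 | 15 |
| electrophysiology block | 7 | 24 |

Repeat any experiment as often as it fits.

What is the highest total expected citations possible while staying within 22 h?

72

Taking 3×electrophysiology block: 21 h used, 72 in expected citations.
The spare 1 h is too small for any remaining experiment, and no exchange beats 72.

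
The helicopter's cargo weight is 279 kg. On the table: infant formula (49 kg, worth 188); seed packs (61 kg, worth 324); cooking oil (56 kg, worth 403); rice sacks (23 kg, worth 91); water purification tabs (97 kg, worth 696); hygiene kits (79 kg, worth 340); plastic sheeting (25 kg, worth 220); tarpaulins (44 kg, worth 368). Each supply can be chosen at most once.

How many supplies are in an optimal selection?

5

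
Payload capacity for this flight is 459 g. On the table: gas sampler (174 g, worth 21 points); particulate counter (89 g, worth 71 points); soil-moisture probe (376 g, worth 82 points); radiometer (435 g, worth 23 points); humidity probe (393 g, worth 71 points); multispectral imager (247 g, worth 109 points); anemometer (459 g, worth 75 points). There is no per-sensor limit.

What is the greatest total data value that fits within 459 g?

The ratio ordering already packs tightly: 5×particulate counter, 445 g, 355.

355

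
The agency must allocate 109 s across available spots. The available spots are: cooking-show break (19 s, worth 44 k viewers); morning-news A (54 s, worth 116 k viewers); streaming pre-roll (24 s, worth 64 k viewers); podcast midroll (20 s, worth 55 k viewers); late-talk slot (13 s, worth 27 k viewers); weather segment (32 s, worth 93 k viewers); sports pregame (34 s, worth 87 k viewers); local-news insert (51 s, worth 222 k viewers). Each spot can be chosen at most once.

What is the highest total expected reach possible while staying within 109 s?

Greedy by ratio would take podcast midroll + weather segment + local-news insert: 103 s used, total 370.
The 20 s tied up in podcast midroll is better spent on streaming pre-roll — total rises to 379 (107 s).

379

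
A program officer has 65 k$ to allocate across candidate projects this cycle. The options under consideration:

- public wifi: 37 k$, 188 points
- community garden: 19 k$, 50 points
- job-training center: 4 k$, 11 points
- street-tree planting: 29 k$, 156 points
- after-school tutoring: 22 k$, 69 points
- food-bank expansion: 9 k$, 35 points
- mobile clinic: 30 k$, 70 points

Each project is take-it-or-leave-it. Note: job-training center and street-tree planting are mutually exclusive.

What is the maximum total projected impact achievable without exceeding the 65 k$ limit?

273

Best packing: public wifi + community garden + food-bank expansion — 65 k$, 273 total.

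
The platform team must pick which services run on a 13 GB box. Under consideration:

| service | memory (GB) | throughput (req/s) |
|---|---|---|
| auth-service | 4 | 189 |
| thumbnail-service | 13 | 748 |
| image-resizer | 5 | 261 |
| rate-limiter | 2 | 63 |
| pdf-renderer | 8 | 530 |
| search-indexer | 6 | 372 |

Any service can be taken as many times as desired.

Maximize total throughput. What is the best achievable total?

The ratio ordering already packs tightly: image-resizer + pdf-renderer, 13 GB, 791.

791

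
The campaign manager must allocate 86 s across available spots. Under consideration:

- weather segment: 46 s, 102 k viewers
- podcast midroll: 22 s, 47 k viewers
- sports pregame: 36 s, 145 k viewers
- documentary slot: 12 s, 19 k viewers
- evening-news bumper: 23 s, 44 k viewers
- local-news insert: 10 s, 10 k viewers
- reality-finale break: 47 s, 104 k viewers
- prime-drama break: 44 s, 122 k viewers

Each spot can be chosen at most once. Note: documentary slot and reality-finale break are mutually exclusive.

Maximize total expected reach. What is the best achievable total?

267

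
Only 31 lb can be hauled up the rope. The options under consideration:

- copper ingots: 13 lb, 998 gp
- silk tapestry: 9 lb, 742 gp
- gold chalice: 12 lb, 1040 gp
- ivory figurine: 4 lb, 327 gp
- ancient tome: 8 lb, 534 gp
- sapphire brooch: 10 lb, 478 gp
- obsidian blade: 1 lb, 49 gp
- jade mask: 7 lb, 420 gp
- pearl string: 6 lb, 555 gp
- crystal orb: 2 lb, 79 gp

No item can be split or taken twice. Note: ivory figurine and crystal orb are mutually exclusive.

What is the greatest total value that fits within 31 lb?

2664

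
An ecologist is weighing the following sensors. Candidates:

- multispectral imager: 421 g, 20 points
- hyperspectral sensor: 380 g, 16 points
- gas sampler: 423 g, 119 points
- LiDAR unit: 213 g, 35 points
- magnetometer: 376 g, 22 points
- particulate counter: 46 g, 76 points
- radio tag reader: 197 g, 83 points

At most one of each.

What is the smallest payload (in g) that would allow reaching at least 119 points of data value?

Minimise g subject to total data value ≥ 119.
Taking particulate counter + radio tag reader gives 159 (≥ 119) for 243 g.
Any bundle with less than 243 g falls short of 119.

243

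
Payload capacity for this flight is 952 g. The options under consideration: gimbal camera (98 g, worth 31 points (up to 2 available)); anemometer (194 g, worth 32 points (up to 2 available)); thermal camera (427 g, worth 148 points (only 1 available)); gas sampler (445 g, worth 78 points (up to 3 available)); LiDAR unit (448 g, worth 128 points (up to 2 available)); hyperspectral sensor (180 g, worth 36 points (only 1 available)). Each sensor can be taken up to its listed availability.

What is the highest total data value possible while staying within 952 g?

276

Filling by ratio: 2×gimbal camera + thermal camera + hyperspectral sensor for 246, with 149 g left unused.
Dropping 2×gimbal camera and hyperspectral sensor frees 376 g; slotting in LiDAR unit (448 g) lifts the total to 276 at 875 g.
Every other selection either busts 952 g or exceeds an availability limit or fails to beat 276.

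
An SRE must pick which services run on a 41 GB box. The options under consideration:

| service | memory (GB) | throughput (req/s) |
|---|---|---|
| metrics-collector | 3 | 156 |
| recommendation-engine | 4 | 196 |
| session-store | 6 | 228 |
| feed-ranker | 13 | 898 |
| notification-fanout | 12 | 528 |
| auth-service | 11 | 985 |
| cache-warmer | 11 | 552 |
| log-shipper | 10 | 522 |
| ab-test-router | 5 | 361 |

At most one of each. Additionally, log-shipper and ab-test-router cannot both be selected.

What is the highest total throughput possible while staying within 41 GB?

Best packing: feed-ranker + auth-service + cache-warmer + ab-test-router — 40 GB, 2796 total.
That's the maximum — no feasible swap from here does better than 2796.

2796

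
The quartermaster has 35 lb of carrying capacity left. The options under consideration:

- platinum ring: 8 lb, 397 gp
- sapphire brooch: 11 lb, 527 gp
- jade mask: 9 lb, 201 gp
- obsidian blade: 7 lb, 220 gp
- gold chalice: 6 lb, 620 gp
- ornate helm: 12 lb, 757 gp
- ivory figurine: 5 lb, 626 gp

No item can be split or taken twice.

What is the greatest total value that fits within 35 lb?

Filling by ratio: platinum ring + gold chalice + ornate helm + ivory figurine for 2400, with 4 lb left unused.
The 8 lb tied up in platinum ring is better spent on sapphire brooch — total rises to 2530 (34 lb).

2530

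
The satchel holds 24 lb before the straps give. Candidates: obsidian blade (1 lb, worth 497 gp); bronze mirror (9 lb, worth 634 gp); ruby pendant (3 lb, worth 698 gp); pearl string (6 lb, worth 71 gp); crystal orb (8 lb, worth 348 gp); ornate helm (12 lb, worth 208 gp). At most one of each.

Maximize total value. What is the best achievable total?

2177

Best packing: obsidian blade + bronze mirror + ruby pendant + crystal orb — 21 lb, 2177 total.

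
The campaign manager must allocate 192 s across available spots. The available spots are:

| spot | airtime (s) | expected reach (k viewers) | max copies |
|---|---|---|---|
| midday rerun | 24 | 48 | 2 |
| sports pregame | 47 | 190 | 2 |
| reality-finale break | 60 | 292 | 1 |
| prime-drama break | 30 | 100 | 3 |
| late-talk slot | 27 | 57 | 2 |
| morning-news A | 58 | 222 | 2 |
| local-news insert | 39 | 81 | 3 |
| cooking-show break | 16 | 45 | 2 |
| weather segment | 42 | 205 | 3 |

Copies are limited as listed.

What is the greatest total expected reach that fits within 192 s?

907

Density check — weather segment 4.88, reality-finale break 4.87, sports pregame 4.04 are the best per s.
The ratio ordering already packs tightly: reality-finale break + 3×weather segment, 186 s, 907.
No other feasible combination exceeds 907.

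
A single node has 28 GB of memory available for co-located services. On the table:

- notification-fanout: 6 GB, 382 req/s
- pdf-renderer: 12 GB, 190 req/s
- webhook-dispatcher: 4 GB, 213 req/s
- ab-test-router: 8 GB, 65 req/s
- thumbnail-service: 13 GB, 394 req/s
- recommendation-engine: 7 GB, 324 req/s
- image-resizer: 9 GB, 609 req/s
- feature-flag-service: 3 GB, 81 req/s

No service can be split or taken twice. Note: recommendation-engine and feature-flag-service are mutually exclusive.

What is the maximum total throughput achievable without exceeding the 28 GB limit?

Best packing: notification-fanout + webhook-dispatcher + recommendation-engine + image-resizer — 26 GB, 1528 total.

1528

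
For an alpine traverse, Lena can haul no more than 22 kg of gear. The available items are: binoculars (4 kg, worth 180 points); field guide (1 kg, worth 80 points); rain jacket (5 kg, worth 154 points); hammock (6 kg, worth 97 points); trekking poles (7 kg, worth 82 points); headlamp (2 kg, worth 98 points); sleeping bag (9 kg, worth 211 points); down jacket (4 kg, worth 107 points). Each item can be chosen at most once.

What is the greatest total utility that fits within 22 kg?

723

Greedy by ratio would take binoculars + field guide + rain jacket + hammock + headlamp + down jacket: 22 kg used, total 716.
Replace hammock and down jacket with sleeping bag: the trade gains 7 net, giving 723 at 21 kg.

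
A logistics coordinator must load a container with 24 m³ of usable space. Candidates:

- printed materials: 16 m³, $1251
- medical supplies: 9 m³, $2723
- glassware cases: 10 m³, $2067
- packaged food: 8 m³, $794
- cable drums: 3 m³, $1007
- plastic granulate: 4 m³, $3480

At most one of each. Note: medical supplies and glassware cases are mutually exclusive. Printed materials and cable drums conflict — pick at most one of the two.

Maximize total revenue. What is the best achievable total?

8004

Ranking by ratio (revenue/m³): plastic granulate 870.00, cable drums 335.67, medical supplies 302.56, glassware cases 206.70.
Medical supplies + packaged food + cable drums + plastic granulate uses 24 of the 24 m³ and totals 8004.
The closest alternative, medical supplies + cable drums + plastic granulate, reaches only 7210.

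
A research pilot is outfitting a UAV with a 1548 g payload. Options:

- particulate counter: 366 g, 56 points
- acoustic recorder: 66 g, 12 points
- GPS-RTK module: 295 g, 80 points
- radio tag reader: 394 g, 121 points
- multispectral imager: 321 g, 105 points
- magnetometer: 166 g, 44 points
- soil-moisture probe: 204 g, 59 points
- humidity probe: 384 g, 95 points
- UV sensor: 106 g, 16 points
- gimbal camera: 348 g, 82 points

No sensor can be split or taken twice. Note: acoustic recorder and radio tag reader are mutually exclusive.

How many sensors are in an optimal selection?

5

The maximum data value within 1548 g is 432.
One optimal bundle: GPS-RTK module + radio tag reader + multispectral imager + magnetometer + gimbal camera (1524 g).
Any selection reaching 432 contains exactly 5 sensors.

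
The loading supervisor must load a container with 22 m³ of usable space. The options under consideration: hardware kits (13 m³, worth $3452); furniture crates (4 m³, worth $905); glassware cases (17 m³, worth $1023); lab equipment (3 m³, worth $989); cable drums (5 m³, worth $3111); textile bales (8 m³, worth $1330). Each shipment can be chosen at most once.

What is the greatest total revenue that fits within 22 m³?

7552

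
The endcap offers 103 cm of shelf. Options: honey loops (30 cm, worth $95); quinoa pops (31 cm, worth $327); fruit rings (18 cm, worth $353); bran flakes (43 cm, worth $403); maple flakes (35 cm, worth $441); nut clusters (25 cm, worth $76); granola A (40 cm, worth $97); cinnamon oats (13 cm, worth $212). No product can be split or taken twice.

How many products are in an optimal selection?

Best achievable weekly sales is 1333.
One optimal bundle: quinoa pops + fruit rings + maple flakes + cinnamon oats (97 cm).
Any selection reaching 1333 contains exactly 4 products.

4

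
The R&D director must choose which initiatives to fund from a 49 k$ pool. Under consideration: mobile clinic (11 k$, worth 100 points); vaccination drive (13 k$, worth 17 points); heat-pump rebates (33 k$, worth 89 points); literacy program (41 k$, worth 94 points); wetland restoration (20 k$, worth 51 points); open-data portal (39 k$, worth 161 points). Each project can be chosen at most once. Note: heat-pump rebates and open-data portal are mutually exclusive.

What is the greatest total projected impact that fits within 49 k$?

189

The ratio ordering already packs tightly: mobile clinic + heat-pump rebates, 44 k$, 189.
The closest alternative, mobile clinic + vaccination drive + wetland restoration, reaches only 168.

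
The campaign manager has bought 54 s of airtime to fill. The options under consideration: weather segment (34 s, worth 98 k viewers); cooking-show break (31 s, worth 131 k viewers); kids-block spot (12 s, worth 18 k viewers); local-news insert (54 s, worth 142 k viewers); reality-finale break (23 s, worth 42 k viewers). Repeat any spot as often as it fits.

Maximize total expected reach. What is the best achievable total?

173

By expected reach per s: cooking-show break 4.23, weather segment 2.88, local-news insert 2.63, reality-finale break 1.83 lead.
Best packing: cooking-show break + reality-finale break — 54 s, 173 total.
Nothing else within 54 s beats 173.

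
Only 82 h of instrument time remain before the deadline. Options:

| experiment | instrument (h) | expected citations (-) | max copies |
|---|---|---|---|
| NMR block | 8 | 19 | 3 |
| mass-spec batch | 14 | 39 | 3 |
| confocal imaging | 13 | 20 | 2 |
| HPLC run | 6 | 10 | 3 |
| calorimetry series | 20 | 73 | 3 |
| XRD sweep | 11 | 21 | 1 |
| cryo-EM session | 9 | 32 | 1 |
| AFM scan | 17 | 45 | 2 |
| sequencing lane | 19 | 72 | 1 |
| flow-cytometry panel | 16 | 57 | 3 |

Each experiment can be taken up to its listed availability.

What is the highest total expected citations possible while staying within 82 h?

292

Ranking by ratio (expected citations/h): sequencing lane 3.79, calorimetry series 3.65, flow-cytometry panel 3.56.
A density-first pass picks 3×calorimetry series + sequencing lane — 291 at 79 h.
The 39 h tied up in calorimetry series and sequencing lane is better spent on cryo-EM session + 2×flow-cytometry panel — total rises to 292 (81 h).
The spare 1 h is too small for any remaining experiment, and no exchange beats 292.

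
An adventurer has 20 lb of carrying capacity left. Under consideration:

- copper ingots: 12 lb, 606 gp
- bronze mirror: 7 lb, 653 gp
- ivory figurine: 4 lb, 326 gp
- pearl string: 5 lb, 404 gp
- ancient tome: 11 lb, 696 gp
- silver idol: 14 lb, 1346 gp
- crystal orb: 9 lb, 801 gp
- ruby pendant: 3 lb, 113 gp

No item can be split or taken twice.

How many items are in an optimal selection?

Best achievable value is 1780.
For example bronze mirror + ivory figurine + crystal orb achieves it, using 20 lb.
Every optimal selection uses 3 items.

3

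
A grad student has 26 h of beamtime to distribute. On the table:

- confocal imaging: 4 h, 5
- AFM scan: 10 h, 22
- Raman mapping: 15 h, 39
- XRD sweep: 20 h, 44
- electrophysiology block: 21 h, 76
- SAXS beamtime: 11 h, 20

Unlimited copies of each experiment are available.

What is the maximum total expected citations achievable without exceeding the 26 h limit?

Density check — electrophysiology block 3.62, Raman mapping 2.60, AFM scan 2.20 are the best per h.
Best packing: confocal imaging + electrophysiology block — 25 h, 81 total.
The spare 1 h is too small for any remaining experiment, and no exchange beats 81.

81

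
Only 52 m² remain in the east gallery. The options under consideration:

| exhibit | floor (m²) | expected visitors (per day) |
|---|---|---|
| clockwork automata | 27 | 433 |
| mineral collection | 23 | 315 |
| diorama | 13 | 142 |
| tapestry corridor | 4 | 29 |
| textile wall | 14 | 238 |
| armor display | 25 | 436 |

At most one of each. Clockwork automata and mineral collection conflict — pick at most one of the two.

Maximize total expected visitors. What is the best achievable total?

869

A density-first pass picks diorama + textile wall + armor display — 816 at 52 m².
The 27 m² tied up in diorama and textile wall is better spent on clockwork automata — total rises to 869 (52 m²).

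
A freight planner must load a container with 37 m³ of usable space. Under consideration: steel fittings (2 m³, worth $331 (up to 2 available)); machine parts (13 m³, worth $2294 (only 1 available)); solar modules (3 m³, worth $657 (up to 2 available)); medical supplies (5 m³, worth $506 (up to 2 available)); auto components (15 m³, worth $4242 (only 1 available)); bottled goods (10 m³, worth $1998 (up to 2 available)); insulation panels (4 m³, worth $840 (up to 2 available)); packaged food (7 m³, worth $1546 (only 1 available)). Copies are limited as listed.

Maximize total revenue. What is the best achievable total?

8787

The ratio heuristic lands on 2×solar modules + auto components + 2×insulation panels + packaged food (8782) but leaves 1 m³ idle.
Replace solar modules with 2×steel fittings: the trade gains 5 net, giving 8787 at 37 m³.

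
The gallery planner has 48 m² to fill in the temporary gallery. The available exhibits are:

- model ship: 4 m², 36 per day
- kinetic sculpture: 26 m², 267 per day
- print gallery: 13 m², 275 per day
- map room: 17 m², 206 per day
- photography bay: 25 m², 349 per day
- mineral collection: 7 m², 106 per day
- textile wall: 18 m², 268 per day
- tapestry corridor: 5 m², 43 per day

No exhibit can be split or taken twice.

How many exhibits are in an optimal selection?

3

Best achievable expected visitors is 749.
One optimal bundle: print gallery + map room + textile wall (48 m²).
Every optimal selection uses 3 exhibits.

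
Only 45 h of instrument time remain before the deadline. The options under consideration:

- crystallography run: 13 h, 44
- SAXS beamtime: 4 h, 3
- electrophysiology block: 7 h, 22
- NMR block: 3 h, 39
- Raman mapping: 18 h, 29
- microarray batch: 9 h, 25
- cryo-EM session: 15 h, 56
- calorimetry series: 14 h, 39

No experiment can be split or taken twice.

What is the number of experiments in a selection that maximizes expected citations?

The maximum expected citations within 45 h is 178.
One optimal bundle: crystallography run + NMR block + cryo-EM session + calorimetry series (45 h).
All optima have 4 experiments.

4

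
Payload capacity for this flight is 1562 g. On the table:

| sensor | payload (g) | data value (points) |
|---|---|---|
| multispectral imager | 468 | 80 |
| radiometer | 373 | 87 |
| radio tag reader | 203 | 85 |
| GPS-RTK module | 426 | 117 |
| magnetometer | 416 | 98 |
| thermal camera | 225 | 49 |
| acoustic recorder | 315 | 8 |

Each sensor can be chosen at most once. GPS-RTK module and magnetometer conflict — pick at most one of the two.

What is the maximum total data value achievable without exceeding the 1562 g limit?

369

Density check — radio tag reader 0.42, GPS-RTK module 0.27, magnetometer 0.24 are the best per g.
Taking multispectral imager + radiometer + radio tag reader + GPS-RTK module: 1470 g used, 369 in data value.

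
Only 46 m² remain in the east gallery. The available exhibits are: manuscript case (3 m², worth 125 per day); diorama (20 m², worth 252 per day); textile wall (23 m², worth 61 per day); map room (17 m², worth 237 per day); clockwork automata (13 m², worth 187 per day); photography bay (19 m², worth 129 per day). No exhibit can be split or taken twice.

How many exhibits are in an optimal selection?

3

Best achievable expected visitors is 614.
One optimal bundle: manuscript case + diorama + map room (40 m²).
Any selection reaching 614 contains exactly 3 exhibits.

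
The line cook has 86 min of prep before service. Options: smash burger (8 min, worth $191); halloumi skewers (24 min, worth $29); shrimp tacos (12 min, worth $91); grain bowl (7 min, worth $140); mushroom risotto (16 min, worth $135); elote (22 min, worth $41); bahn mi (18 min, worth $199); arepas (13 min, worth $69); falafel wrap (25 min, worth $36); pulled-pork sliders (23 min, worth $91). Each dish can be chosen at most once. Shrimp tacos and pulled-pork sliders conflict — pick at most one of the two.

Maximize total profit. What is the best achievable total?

825

The ratio ordering already packs tightly: smash burger + shrimp tacos + grain bowl + mushroom risotto + bahn mi + arepas, 74 min, 825.
Smash burger + grain bowl + mushroom risotto + bahn mi + arepas + pulled-pork sliders matches that 825 at 85 min; no feasible combination exceeds it.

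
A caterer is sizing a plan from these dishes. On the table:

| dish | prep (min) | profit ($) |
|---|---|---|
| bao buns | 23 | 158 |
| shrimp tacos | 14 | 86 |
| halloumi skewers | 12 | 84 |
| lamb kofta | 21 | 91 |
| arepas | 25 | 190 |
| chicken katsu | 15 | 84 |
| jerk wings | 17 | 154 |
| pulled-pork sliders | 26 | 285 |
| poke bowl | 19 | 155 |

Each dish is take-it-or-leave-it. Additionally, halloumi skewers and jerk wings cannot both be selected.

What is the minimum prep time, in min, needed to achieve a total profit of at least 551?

Minimise min subject to total profit ≥ 551.
Taking jerk wings + pulled-pork sliders + poke bowl gives 594 (≥ 551) for 62 min.
Below 62 min the best achievable stays under 551.

62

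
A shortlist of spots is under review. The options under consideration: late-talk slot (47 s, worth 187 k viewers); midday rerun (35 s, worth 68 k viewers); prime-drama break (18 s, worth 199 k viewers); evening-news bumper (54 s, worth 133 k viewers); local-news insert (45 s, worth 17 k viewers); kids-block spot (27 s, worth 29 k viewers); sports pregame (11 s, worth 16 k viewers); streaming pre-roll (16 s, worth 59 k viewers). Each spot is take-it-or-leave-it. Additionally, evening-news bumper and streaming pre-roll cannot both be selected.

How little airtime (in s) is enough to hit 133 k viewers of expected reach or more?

18

Minimise s subject to total expected reach ≥ 133.
Taking prime-drama break gives 199 (≥ 133) for 18 s.
Any bundle with less than 18 s falls short of 133.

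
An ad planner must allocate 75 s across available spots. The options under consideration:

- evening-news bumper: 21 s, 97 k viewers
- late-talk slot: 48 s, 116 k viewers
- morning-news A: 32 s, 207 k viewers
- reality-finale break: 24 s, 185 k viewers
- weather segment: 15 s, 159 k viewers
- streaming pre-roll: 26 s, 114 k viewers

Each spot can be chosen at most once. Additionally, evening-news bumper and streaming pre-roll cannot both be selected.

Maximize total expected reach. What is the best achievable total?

551

The ratio ordering already packs tightly: morning-news A + reality-finale break + weather segment, 71 s, 551.
That's the maximum — no feasible swap from here does better than 551.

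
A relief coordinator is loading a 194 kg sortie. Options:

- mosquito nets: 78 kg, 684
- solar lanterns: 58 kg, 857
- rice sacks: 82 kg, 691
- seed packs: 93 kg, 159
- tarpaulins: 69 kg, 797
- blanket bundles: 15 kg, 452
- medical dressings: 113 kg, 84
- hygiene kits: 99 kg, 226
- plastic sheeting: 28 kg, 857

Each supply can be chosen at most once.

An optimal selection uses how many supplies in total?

4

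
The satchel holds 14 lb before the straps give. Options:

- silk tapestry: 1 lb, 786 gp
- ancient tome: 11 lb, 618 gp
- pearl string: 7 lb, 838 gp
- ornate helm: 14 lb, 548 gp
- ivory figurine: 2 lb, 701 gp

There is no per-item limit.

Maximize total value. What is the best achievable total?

11004

Ranking by ratio (value/lb): silk tapestry 786.00, ivory figurine 350.50, pearl string 119.71.
The ratio ordering already packs tightly: 14×silk tapestry, 14 lb, 11004.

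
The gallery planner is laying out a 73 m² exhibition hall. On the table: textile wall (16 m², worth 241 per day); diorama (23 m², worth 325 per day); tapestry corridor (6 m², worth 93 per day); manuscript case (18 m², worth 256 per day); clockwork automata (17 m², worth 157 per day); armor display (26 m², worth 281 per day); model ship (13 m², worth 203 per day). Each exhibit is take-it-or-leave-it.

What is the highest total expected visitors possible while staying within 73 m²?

Ranking by ratio (expected visitors/m²): model ship 15.62, tapestry corridor 15.50, textile wall 15.06.
Greedy by ratio would take textile wall + tapestry corridor + manuscript case + clockwork automata + model ship: 70 m² used, total 950.
The 23 m² tied up in tapestry corridor and clockwork automata is better spent on diorama — total rises to 1025 (70 m²).
The spare 3 m² is too small for any remaining exhibit, and no exchange beats 1025.

1025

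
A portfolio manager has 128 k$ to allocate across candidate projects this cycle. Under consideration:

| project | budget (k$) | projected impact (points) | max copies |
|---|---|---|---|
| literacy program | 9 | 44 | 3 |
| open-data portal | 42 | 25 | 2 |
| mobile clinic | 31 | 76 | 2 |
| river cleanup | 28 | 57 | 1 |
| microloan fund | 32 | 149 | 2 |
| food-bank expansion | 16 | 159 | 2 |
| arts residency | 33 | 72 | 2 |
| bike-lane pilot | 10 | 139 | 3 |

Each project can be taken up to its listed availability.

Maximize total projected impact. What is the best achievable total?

A density-first pass picks 3×literacy program + microloan fund + 2×food-bank expansion + 3×bike-lane pilot — 1016 at 121 k$.
The 27 k$ tied up in 3×literacy program is better spent on microloan fund — total rises to 1033 (126 k$).
Nothing else within 128 k$ beats 1033.

1033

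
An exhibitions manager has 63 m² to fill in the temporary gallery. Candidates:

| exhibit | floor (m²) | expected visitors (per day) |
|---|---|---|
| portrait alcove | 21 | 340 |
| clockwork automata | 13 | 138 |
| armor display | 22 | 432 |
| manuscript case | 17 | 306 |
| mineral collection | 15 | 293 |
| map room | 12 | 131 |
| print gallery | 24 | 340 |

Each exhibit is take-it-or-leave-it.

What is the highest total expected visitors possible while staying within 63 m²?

1078

Greedy by ratio would take armor display + manuscript case + mineral collection: 54 m² used, total 1031.
Replace mineral collection with portrait alcove: the trade gains 47 net, giving 1078 at 60 m².
That's the maximum — no swap from here does better than 1078.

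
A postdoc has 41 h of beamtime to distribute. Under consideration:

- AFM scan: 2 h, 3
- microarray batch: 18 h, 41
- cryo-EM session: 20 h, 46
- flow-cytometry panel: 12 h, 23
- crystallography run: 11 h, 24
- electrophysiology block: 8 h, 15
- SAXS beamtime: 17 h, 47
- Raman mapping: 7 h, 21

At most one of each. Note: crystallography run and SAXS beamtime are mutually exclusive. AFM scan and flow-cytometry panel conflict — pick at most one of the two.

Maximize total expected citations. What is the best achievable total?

Taking AFM scan + cryo-EM session + SAXS beamtime: 39 h used, 96 in expected citations.
The closest alternative, AFM scan + cryo-EM session + crystallography run + Raman mapping, reaches only 94.

96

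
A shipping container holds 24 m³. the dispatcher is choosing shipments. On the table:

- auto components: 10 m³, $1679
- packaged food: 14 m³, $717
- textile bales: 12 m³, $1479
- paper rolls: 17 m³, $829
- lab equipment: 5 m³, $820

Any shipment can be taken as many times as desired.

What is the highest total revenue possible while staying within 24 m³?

Taking 2×auto components: 20 m³ used, 3358 in revenue.
Nothing else within 24 m³ beats 3358.

3358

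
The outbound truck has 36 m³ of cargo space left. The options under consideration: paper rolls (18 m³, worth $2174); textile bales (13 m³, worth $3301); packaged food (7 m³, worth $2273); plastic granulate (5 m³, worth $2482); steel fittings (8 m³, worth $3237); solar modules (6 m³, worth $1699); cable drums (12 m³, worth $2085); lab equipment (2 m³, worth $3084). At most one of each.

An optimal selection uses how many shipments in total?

5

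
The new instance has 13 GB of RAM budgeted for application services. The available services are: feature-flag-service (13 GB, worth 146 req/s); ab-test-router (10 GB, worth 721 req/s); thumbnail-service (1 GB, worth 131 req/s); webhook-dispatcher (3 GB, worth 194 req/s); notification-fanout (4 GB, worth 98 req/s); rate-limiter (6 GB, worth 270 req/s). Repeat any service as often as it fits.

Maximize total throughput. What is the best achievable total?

1703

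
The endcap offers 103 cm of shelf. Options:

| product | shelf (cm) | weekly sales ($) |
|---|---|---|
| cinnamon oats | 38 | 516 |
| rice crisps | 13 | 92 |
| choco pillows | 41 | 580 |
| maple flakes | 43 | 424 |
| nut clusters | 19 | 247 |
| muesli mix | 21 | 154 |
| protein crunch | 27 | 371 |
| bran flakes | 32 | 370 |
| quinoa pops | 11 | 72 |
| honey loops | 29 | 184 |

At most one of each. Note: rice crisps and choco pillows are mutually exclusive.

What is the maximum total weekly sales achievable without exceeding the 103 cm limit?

1343

Density check — choco pillows 14.15, protein crunch 13.74, cinnamon oats 13.58, nut clusters 13.00 are the best per cm.
Cinnamon oats + choco pillows + nut clusters uses 98 of the 103 cm and totals 1343.
No other feasible combination exceeds 1343.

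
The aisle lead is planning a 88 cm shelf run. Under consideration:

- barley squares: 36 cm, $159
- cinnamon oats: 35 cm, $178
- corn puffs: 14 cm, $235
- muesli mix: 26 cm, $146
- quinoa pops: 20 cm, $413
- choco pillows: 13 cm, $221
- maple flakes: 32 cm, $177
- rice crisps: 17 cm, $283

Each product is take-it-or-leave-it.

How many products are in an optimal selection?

Optimal total is 1152.
One optimal bundle: corn puffs + quinoa pops + choco pillows + rice crisps (64 cm).
Any selection reaching 1152 contains exactly 4 products.

4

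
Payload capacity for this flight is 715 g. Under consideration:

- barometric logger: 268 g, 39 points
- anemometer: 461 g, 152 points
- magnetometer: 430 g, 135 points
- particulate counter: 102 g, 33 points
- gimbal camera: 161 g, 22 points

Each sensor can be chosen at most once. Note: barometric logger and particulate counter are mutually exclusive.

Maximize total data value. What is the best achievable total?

190

Density check — anemometer 0.33, particulate counter 0.32, magnetometer 0.31, barometric logger 0.15 are the best per g.
Filling by ratio: anemometer + particulate counter for 185, with 152 g left unused.
Replace anemometer with magnetometer + gimbal camera: the trade gains 5 net, giving 190 at 693 g.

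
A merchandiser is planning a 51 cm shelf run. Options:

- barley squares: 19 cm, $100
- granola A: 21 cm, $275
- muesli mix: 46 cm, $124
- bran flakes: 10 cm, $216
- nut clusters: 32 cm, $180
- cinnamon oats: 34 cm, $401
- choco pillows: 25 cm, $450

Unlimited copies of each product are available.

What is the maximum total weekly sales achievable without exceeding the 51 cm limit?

1080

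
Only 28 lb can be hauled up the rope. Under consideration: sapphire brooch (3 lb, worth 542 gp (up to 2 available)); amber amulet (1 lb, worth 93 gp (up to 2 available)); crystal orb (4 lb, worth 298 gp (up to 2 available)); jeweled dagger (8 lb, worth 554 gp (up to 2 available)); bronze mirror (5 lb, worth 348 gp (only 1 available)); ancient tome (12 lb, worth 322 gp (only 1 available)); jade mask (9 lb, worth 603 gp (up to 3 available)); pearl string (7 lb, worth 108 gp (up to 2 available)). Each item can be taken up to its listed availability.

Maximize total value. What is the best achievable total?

Ranking by ratio (value/lb): sapphire brooch 180.67, amber amulet 93.00, crystal orb 74.50, bronze mirror 69.60.
Taking the top-ratio items first gives 2×sapphire brooch + 2×amber amulet + 2×crystal orb + bronze mirror + pearl string for 2322 (28 lb).
Replace crystal orb and bronze mirror and pearl string with 2×jeweled dagger: the trade gains 354 net, giving 2676 at 28 lb.
Every other selection either busts 28 lb or exceeds an availability limit or fails to beat 2676.

2676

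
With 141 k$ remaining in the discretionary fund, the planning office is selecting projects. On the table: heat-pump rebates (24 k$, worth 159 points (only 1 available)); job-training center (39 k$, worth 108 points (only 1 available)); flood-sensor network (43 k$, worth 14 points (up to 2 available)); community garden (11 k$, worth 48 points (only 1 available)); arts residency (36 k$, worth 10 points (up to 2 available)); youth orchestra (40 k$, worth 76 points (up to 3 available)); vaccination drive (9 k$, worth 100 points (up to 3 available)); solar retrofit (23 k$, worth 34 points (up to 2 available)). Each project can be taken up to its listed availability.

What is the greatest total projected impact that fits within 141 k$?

691

The ratio ordering already packs tightly: heat-pump rebates + job-training center + community garden + youth orchestra + 3×vaccination drive, 141 k$, 691.
Every other selection either busts 141 k$ or exceeds an availability limit or fails to beat 691.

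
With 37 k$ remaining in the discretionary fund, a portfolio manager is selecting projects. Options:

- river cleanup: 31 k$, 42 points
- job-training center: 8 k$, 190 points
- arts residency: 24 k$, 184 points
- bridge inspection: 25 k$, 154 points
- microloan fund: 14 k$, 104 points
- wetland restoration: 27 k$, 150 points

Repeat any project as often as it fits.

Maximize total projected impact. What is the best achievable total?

760

Best packing: 4×job-training center — 32 k$, 760 total.
Nothing else within 37 k$ beats 760.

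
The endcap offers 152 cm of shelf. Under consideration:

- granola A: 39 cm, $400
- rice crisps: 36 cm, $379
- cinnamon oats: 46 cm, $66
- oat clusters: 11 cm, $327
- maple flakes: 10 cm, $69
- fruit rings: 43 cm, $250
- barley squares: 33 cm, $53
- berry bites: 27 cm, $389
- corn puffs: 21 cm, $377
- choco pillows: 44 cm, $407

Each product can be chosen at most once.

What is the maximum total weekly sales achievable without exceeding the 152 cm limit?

Density check — oat clusters 29.73, corn puffs 17.95, berry bites 14.41 are the best per cm.
Filling by ratio: granola A + rice crisps + oat clusters + maple flakes + berry bites + corn puffs for 1941, with 8 cm left unused.
The 36 cm tied up in rice crisps is better spent on choco pillows — total rises to 1969 (152 cm).
Runner-up rice crisps + oat clusters + maple flakes + berry bites + corn puffs + choco pillows tops out at 1948.

1969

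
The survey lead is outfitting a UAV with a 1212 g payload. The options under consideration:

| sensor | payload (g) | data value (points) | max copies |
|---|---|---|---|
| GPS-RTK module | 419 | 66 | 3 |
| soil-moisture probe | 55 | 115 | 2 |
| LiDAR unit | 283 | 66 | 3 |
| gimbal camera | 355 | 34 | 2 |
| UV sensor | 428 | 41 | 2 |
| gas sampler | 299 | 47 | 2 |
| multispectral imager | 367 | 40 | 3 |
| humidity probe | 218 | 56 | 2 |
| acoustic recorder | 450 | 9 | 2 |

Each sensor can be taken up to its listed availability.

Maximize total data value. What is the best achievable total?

484

Filling by ratio: 2×soil-moisture probe + 2×LiDAR unit + 2×humidity probe for 474, with 100 g left unused.
Replace humidity probe with LiDAR unit: the trade gains 10 net, giving 484 at 1177 g.
No other feasible combination exceeds 484.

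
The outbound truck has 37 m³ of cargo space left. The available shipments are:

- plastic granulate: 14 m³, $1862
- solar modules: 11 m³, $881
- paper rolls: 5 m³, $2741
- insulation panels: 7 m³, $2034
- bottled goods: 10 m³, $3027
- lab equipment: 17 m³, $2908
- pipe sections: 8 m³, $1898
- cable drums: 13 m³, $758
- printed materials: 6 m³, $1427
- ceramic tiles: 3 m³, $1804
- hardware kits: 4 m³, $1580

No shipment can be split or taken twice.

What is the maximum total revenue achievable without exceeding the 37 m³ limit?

Filling by ratio: paper rolls + insulation panels + bottled goods + printed materials + ceramic tiles + hardware kits for 12613, with 2 m³ left unused.
Replace printed materials with pipe sections: the trade gains 471 net, giving 13084 at 37 m³.
No other feasible combination exceeds 13084.

13084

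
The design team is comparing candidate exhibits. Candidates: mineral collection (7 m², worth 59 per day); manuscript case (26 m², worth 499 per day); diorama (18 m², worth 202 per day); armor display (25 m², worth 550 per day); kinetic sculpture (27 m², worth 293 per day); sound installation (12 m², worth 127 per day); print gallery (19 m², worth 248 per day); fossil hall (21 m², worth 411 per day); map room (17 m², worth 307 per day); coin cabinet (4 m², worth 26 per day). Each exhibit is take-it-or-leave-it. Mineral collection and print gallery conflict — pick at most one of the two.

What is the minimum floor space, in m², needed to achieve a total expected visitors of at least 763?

42

Look for the lowest-floor combination reaching 763.
armor display + map room: 857 expected visitors at 42 m².
No combination under 42 m² hits 763.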